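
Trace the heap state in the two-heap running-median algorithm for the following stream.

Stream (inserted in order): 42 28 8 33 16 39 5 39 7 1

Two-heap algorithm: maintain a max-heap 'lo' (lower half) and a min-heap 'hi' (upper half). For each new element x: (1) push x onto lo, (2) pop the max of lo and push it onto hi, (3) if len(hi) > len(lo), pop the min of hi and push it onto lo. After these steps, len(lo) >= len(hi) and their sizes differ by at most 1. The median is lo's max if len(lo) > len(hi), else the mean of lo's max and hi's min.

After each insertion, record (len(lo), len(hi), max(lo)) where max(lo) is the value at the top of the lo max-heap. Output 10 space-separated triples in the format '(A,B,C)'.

Answer: (1,0,42) (1,1,28) (2,1,28) (2,2,28) (3,2,28) (3,3,28) (4,3,28) (4,4,28) (5,4,28) (5,5,16)

Derivation:
Step 1: insert 42 -> lo=[42] hi=[] -> (len(lo)=1, len(hi)=0, max(lo)=42)
Step 2: insert 28 -> lo=[28] hi=[42] -> (len(lo)=1, len(hi)=1, max(lo)=28)
Step 3: insert 8 -> lo=[8, 28] hi=[42] -> (len(lo)=2, len(hi)=1, max(lo)=28)
Step 4: insert 33 -> lo=[8, 28] hi=[33, 42] -> (len(lo)=2, len(hi)=2, max(lo)=28)
Step 5: insert 16 -> lo=[8, 16, 28] hi=[33, 42] -> (len(lo)=3, len(hi)=2, max(lo)=28)
Step 6: insert 39 -> lo=[8, 16, 28] hi=[33, 39, 42] -> (len(lo)=3, len(hi)=3, max(lo)=28)
Step 7: insert 5 -> lo=[5, 8, 16, 28] hi=[33, 39, 42] -> (len(lo)=4, len(hi)=3, max(lo)=28)
Step 8: insert 39 -> lo=[5, 8, 16, 28] hi=[33, 39, 39, 42] -> (len(lo)=4, len(hi)=4, max(lo)=28)
Step 9: insert 7 -> lo=[5, 7, 8, 16, 28] hi=[33, 39, 39, 42] -> (len(lo)=5, len(hi)=4, max(lo)=28)
Step 10: insert 1 -> lo=[1, 5, 7, 8, 16] hi=[28, 33, 39, 39, 42] -> (len(lo)=5, len(hi)=5, max(lo)=16)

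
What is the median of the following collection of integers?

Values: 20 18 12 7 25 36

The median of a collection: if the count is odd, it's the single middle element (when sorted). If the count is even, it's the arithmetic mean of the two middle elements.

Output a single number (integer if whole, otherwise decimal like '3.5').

Step 1: insert 20 -> lo=[20] (size 1, max 20) hi=[] (size 0) -> median=20
Step 2: insert 18 -> lo=[18] (size 1, max 18) hi=[20] (size 1, min 20) -> median=19
Step 3: insert 12 -> lo=[12, 18] (size 2, max 18) hi=[20] (size 1, min 20) -> median=18
Step 4: insert 7 -> lo=[7, 12] (size 2, max 12) hi=[18, 20] (size 2, min 18) -> median=15
Step 5: insert 25 -> lo=[7, 12, 18] (size 3, max 18) hi=[20, 25] (size 2, min 20) -> median=18
Step 6: insert 36 -> lo=[7, 12, 18] (size 3, max 18) hi=[20, 25, 36] (size 3, min 20) -> median=19

Answer: 19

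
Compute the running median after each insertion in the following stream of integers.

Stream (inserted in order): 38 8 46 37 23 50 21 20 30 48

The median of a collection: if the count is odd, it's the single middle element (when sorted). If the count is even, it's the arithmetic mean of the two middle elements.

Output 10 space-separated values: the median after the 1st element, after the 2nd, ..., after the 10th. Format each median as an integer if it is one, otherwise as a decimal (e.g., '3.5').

Answer: 38 23 38 37.5 37 37.5 37 30 30 33.5

Derivation:
Step 1: insert 38 -> lo=[38] (size 1, max 38) hi=[] (size 0) -> median=38
Step 2: insert 8 -> lo=[8] (size 1, max 8) hi=[38] (size 1, min 38) -> median=23
Step 3: insert 46 -> lo=[8, 38] (size 2, max 38) hi=[46] (size 1, min 46) -> median=38
Step 4: insert 37 -> lo=[8, 37] (size 2, max 37) hi=[38, 46] (size 2, min 38) -> median=37.5
Step 5: insert 23 -> lo=[8, 23, 37] (size 3, max 37) hi=[38, 46] (size 2, min 38) -> median=37
Step 6: insert 50 -> lo=[8, 23, 37] (size 3, max 37) hi=[38, 46, 50] (size 3, min 38) -> median=37.5
Step 7: insert 21 -> lo=[8, 21, 23, 37] (size 4, max 37) hi=[38, 46, 50] (size 3, min 38) -> median=37
Step 8: insert 20 -> lo=[8, 20, 21, 23] (size 4, max 23) hi=[37, 38, 46, 50] (size 4, min 37) -> median=30
Step 9: insert 30 -> lo=[8, 20, 21, 23, 30] (size 5, max 30) hi=[37, 38, 46, 50] (size 4, min 37) -> median=30
Step 10: insert 48 -> lo=[8, 20, 21, 23, 30] (size 5, max 30) hi=[37, 38, 46, 48, 50] (size 5, min 37) -> median=33.5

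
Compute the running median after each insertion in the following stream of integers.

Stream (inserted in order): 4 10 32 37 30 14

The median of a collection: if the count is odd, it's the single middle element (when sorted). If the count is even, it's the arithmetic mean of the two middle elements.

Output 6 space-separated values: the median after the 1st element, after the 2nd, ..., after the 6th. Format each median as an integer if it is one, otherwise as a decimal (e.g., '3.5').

Answer: 4 7 10 21 30 22

Derivation:
Step 1: insert 4 -> lo=[4] (size 1, max 4) hi=[] (size 0) -> median=4
Step 2: insert 10 -> lo=[4] (size 1, max 4) hi=[10] (size 1, min 10) -> median=7
Step 3: insert 32 -> lo=[4, 10] (size 2, max 10) hi=[32] (size 1, min 32) -> median=10
Step 4: insert 37 -> lo=[4, 10] (size 2, max 10) hi=[32, 37] (size 2, min 32) -> median=21
Step 5: insert 30 -> lo=[4, 10, 30] (size 3, max 30) hi=[32, 37] (size 2, min 32) -> median=30
Step 6: insert 14 -> lo=[4, 10, 14] (size 3, max 14) hi=[30, 32, 37] (size 3, min 30) -> median=22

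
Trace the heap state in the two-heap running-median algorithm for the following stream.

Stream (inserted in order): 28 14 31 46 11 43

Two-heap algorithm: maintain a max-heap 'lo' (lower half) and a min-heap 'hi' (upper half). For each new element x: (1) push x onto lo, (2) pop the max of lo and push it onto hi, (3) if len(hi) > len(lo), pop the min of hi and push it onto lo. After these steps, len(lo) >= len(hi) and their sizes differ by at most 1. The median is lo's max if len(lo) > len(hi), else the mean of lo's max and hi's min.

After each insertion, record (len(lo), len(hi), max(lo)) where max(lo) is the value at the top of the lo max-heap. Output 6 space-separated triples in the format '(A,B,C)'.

Step 1: insert 28 -> lo=[28] hi=[] -> (len(lo)=1, len(hi)=0, max(lo)=28)
Step 2: insert 14 -> lo=[14] hi=[28] -> (len(lo)=1, len(hi)=1, max(lo)=14)
Step 3: insert 31 -> lo=[14, 28] hi=[31] -> (len(lo)=2, len(hi)=1, max(lo)=28)
Step 4: insert 46 -> lo=[14, 28] hi=[31, 46] -> (len(lo)=2, len(hi)=2, max(lo)=28)
Step 5: insert 11 -> lo=[11, 14, 28] hi=[31, 46] -> (len(lo)=3, len(hi)=2, max(lo)=28)
Step 6: insert 43 -> lo=[11, 14, 28] hi=[31, 43, 46] -> (len(lo)=3, len(hi)=3, max(lo)=28)

Answer: (1,0,28) (1,1,14) (2,1,28) (2,2,28) (3,2,28) (3,3,28)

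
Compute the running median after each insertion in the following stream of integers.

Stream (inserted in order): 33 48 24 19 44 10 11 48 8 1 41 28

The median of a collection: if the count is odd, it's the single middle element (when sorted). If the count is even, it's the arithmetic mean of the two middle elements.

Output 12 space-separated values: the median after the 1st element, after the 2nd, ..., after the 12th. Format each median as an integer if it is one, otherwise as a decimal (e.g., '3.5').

Answer: 33 40.5 33 28.5 33 28.5 24 28.5 24 21.5 24 26

Derivation:
Step 1: insert 33 -> lo=[33] (size 1, max 33) hi=[] (size 0) -> median=33
Step 2: insert 48 -> lo=[33] (size 1, max 33) hi=[48] (size 1, min 48) -> median=40.5
Step 3: insert 24 -> lo=[24, 33] (size 2, max 33) hi=[48] (size 1, min 48) -> median=33
Step 4: insert 19 -> lo=[19, 24] (size 2, max 24) hi=[33, 48] (size 2, min 33) -> median=28.5
Step 5: insert 44 -> lo=[19, 24, 33] (size 3, max 33) hi=[44, 48] (size 2, min 44) -> median=33
Step 6: insert 10 -> lo=[10, 19, 24] (size 3, max 24) hi=[33, 44, 48] (size 3, min 33) -> median=28.5
Step 7: insert 11 -> lo=[10, 11, 19, 24] (size 4, max 24) hi=[33, 44, 48] (size 3, min 33) -> median=24
Step 8: insert 48 -> lo=[10, 11, 19, 24] (size 4, max 24) hi=[33, 44, 48, 48] (size 4, min 33) -> median=28.5
Step 9: insert 8 -> lo=[8, 10, 11, 19, 24] (size 5, max 24) hi=[33, 44, 48, 48] (size 4, min 33) -> median=24
Step 10: insert 1 -> lo=[1, 8, 10, 11, 19] (size 5, max 19) hi=[24, 33, 44, 48, 48] (size 5, min 24) -> median=21.5
Step 11: insert 41 -> lo=[1, 8, 10, 11, 19, 24] (size 6, max 24) hi=[33, 41, 44, 48, 48] (size 5, min 33) -> median=24
Step 12: insert 28 -> lo=[1, 8, 10, 11, 19, 24] (size 6, max 24) hi=[28, 33, 41, 44, 48, 48] (size 6, min 28) -> median=26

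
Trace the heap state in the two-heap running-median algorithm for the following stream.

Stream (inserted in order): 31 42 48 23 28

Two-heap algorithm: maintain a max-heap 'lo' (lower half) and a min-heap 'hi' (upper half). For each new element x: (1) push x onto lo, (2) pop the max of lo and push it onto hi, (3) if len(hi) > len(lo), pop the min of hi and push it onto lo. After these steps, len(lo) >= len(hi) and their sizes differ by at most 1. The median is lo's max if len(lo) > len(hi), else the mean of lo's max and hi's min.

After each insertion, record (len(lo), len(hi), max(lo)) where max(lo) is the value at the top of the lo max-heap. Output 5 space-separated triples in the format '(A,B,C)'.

Answer: (1,0,31) (1,1,31) (2,1,42) (2,2,31) (3,2,31)

Derivation:
Step 1: insert 31 -> lo=[31] hi=[] -> (len(lo)=1, len(hi)=0, max(lo)=31)
Step 2: insert 42 -> lo=[31] hi=[42] -> (len(lo)=1, len(hi)=1, max(lo)=31)
Step 3: insert 48 -> lo=[31, 42] hi=[48] -> (len(lo)=2, len(hi)=1, max(lo)=42)
Step 4: insert 23 -> lo=[23, 31] hi=[42, 48] -> (len(lo)=2, len(hi)=2, max(lo)=31)
Step 5: insert 28 -> lo=[23, 28, 31] hi=[42, 48] -> (len(lo)=3, len(hi)=2, max(lo)=31)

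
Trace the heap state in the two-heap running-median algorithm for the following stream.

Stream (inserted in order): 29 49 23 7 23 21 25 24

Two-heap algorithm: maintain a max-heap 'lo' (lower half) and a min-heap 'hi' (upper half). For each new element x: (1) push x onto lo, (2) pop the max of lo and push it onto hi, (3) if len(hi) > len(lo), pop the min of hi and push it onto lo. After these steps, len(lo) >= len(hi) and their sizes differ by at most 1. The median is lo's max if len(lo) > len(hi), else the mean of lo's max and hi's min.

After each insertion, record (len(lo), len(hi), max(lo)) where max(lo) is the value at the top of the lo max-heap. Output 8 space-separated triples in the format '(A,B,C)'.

Answer: (1,0,29) (1,1,29) (2,1,29) (2,2,23) (3,2,23) (3,3,23) (4,3,23) (4,4,23)

Derivation:
Step 1: insert 29 -> lo=[29] hi=[] -> (len(lo)=1, len(hi)=0, max(lo)=29)
Step 2: insert 49 -> lo=[29] hi=[49] -> (len(lo)=1, len(hi)=1, max(lo)=29)
Step 3: insert 23 -> lo=[23, 29] hi=[49] -> (len(lo)=2, len(hi)=1, max(lo)=29)
Step 4: insert 7 -> lo=[7, 23] hi=[29, 49] -> (len(lo)=2, len(hi)=2, max(lo)=23)
Step 5: insert 23 -> lo=[7, 23, 23] hi=[29, 49] -> (len(lo)=3, len(hi)=2, max(lo)=23)
Step 6: insert 21 -> lo=[7, 21, 23] hi=[23, 29, 49] -> (len(lo)=3, len(hi)=3, max(lo)=23)
Step 7: insert 25 -> lo=[7, 21, 23, 23] hi=[25, 29, 49] -> (len(lo)=4, len(hi)=3, max(lo)=23)
Step 8: insert 24 -> lo=[7, 21, 23, 23] hi=[24, 25, 29, 49] -> (len(lo)=4, len(hi)=4, max(lo)=23)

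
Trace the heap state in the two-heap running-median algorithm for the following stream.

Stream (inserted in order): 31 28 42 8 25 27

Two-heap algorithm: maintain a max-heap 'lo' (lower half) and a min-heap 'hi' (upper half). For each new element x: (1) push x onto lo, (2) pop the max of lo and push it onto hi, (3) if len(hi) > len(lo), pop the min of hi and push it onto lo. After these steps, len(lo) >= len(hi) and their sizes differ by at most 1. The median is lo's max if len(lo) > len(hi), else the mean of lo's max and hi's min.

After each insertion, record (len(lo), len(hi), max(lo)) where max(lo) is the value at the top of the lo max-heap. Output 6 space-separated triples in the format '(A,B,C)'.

Step 1: insert 31 -> lo=[31] hi=[] -> (len(lo)=1, len(hi)=0, max(lo)=31)
Step 2: insert 28 -> lo=[28] hi=[31] -> (len(lo)=1, len(hi)=1, max(lo)=28)
Step 3: insert 42 -> lo=[28, 31] hi=[42] -> (len(lo)=2, len(hi)=1, max(lo)=31)
Step 4: insert 8 -> lo=[8, 28] hi=[31, 42] -> (len(lo)=2, len(hi)=2, max(lo)=28)
Step 5: insert 25 -> lo=[8, 25, 28] hi=[31, 42] -> (len(lo)=3, len(hi)=2, max(lo)=28)
Step 6: insert 27 -> lo=[8, 25, 27] hi=[28, 31, 42] -> (len(lo)=3, len(hi)=3, max(lo)=27)

Answer: (1,0,31) (1,1,28) (2,1,31) (2,2,28) (3,2,28) (3,3,27)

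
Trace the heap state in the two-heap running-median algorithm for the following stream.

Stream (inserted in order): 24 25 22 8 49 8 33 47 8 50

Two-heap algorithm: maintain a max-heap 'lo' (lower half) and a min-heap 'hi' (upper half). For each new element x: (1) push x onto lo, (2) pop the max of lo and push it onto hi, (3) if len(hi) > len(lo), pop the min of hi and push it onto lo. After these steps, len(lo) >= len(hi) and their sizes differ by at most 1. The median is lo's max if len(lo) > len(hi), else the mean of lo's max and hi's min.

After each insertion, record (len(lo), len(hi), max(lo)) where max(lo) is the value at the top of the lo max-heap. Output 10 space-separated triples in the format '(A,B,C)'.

Answer: (1,0,24) (1,1,24) (2,1,24) (2,2,22) (3,2,24) (3,3,22) (4,3,24) (4,4,24) (5,4,24) (5,5,24)

Derivation:
Step 1: insert 24 -> lo=[24] hi=[] -> (len(lo)=1, len(hi)=0, max(lo)=24)
Step 2: insert 25 -> lo=[24] hi=[25] -> (len(lo)=1, len(hi)=1, max(lo)=24)
Step 3: insert 22 -> lo=[22, 24] hi=[25] -> (len(lo)=2, len(hi)=1, max(lo)=24)
Step 4: insert 8 -> lo=[8, 22] hi=[24, 25] -> (len(lo)=2, len(hi)=2, max(lo)=22)
Step 5: insert 49 -> lo=[8, 22, 24] hi=[25, 49] -> (len(lo)=3, len(hi)=2, max(lo)=24)
Step 6: insert 8 -> lo=[8, 8, 22] hi=[24, 25, 49] -> (len(lo)=3, len(hi)=3, max(lo)=22)
Step 7: insert 33 -> lo=[8, 8, 22, 24] hi=[25, 33, 49] -> (len(lo)=4, len(hi)=3, max(lo)=24)
Step 8: insert 47 -> lo=[8, 8, 22, 24] hi=[25, 33, 47, 49] -> (len(lo)=4, len(hi)=4, max(lo)=24)
Step 9: insert 8 -> lo=[8, 8, 8, 22, 24] hi=[25, 33, 47, 49] -> (len(lo)=5, len(hi)=4, max(lo)=24)
Step 10: insert 50 -> lo=[8, 8, 8, 22, 24] hi=[25, 33, 47, 49, 50] -> (len(lo)=5, len(hi)=5, max(lo)=24)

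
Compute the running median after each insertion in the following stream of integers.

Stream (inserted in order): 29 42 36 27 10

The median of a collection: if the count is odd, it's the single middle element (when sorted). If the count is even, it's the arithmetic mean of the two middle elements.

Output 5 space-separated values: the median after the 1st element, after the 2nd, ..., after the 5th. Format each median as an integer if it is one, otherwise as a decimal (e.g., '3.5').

Step 1: insert 29 -> lo=[29] (size 1, max 29) hi=[] (size 0) -> median=29
Step 2: insert 42 -> lo=[29] (size 1, max 29) hi=[42] (size 1, min 42) -> median=35.5
Step 3: insert 36 -> lo=[29, 36] (size 2, max 36) hi=[42] (size 1, min 42) -> median=36
Step 4: insert 27 -> lo=[27, 29] (size 2, max 29) hi=[36, 42] (size 2, min 36) -> median=32.5
Step 5: insert 10 -> lo=[10, 27, 29] (size 3, max 29) hi=[36, 42] (size 2, min 36) -> median=29

Answer: 29 35.5 36 32.5 29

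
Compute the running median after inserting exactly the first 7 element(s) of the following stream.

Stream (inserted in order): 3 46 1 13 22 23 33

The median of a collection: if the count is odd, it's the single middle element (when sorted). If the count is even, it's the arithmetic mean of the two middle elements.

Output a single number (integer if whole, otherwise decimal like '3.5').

Step 1: insert 3 -> lo=[3] (size 1, max 3) hi=[] (size 0) -> median=3
Step 2: insert 46 -> lo=[3] (size 1, max 3) hi=[46] (size 1, min 46) -> median=24.5
Step 3: insert 1 -> lo=[1, 3] (size 2, max 3) hi=[46] (size 1, min 46) -> median=3
Step 4: insert 13 -> lo=[1, 3] (size 2, max 3) hi=[13, 46] (size 2, min 13) -> median=8
Step 5: insert 22 -> lo=[1, 3, 13] (size 3, max 13) hi=[22, 46] (size 2, min 22) -> median=13
Step 6: insert 23 -> lo=[1, 3, 13] (size 3, max 13) hi=[22, 23, 46] (size 3, min 22) -> median=17.5
Step 7: insert 33 -> lo=[1, 3, 13, 22] (size 4, max 22) hi=[23, 33, 46] (size 3, min 23) -> median=22

Answer: 22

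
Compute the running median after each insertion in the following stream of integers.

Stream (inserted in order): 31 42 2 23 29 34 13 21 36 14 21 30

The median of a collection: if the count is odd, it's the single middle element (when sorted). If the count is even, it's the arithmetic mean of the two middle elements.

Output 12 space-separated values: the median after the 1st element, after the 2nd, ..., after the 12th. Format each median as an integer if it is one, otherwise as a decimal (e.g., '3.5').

Step 1: insert 31 -> lo=[31] (size 1, max 31) hi=[] (size 0) -> median=31
Step 2: insert 42 -> lo=[31] (size 1, max 31) hi=[42] (size 1, min 42) -> median=36.5
Step 3: insert 2 -> lo=[2, 31] (size 2, max 31) hi=[42] (size 1, min 42) -> median=31
Step 4: insert 23 -> lo=[2, 23] (size 2, max 23) hi=[31, 42] (size 2, min 31) -> median=27
Step 5: insert 29 -> lo=[2, 23, 29] (size 3, max 29) hi=[31, 42] (size 2, min 31) -> median=29
Step 6: insert 34 -> lo=[2, 23, 29] (size 3, max 29) hi=[31, 34, 42] (size 3, min 31) -> median=30
Step 7: insert 13 -> lo=[2, 13, 23, 29] (size 4, max 29) hi=[31, 34, 42] (size 3, min 31) -> median=29
Step 8: insert 21 -> lo=[2, 13, 21, 23] (size 4, max 23) hi=[29, 31, 34, 42] (size 4, min 29) -> median=26
Step 9: insert 36 -> lo=[2, 13, 21, 23, 29] (size 5, max 29) hi=[31, 34, 36, 42] (size 4, min 31) -> median=29
Step 10: insert 14 -> lo=[2, 13, 14, 21, 23] (size 5, max 23) hi=[29, 31, 34, 36, 42] (size 5, min 29) -> median=26
Step 11: insert 21 -> lo=[2, 13, 14, 21, 21, 23] (size 6, max 23) hi=[29, 31, 34, 36, 42] (size 5, min 29) -> median=23
Step 12: insert 30 -> lo=[2, 13, 14, 21, 21, 23] (size 6, max 23) hi=[29, 30, 31, 34, 36, 42] (size 6, min 29) -> median=26

Answer: 31 36.5 31 27 29 30 29 26 29 26 23 26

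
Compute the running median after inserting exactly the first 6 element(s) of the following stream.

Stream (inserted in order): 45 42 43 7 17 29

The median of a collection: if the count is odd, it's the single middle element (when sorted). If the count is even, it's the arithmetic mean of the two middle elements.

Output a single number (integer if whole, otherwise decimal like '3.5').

Step 1: insert 45 -> lo=[45] (size 1, max 45) hi=[] (size 0) -> median=45
Step 2: insert 42 -> lo=[42] (size 1, max 42) hi=[45] (size 1, min 45) -> median=43.5
Step 3: insert 43 -> lo=[42, 43] (size 2, max 43) hi=[45] (size 1, min 45) -> median=43
Step 4: insert 7 -> lo=[7, 42] (size 2, max 42) hi=[43, 45] (size 2, min 43) -> median=42.5
Step 5: insert 17 -> lo=[7, 17, 42] (size 3, max 42) hi=[43, 45] (size 2, min 43) -> median=42
Step 6: insert 29 -> lo=[7, 17, 29] (size 3, max 29) hi=[42, 43, 45] (size 3, min 42) -> median=35.5

Answer: 35.5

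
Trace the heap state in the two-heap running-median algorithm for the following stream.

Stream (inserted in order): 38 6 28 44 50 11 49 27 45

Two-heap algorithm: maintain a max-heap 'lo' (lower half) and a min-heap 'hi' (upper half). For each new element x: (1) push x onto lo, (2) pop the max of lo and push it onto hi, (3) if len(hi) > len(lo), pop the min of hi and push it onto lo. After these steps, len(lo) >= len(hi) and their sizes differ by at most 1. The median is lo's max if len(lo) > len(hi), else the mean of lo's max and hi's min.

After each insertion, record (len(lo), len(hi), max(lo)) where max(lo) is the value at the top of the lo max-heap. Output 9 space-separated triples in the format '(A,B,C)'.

Answer: (1,0,38) (1,1,6) (2,1,28) (2,2,28) (3,2,38) (3,3,28) (4,3,38) (4,4,28) (5,4,38)

Derivation:
Step 1: insert 38 -> lo=[38] hi=[] -> (len(lo)=1, len(hi)=0, max(lo)=38)
Step 2: insert 6 -> lo=[6] hi=[38] -> (len(lo)=1, len(hi)=1, max(lo)=6)
Step 3: insert 28 -> lo=[6, 28] hi=[38] -> (len(lo)=2, len(hi)=1, max(lo)=28)
Step 4: insert 44 -> lo=[6, 28] hi=[38, 44] -> (len(lo)=2, len(hi)=2, max(lo)=28)
Step 5: insert 50 -> lo=[6, 28, 38] hi=[44, 50] -> (len(lo)=3, len(hi)=2, max(lo)=38)
Step 6: insert 11 -> lo=[6, 11, 28] hi=[38, 44, 50] -> (len(lo)=3, len(hi)=3, max(lo)=28)
Step 7: insert 49 -> lo=[6, 11, 28, 38] hi=[44, 49, 50] -> (len(lo)=4, len(hi)=3, max(lo)=38)
Step 8: insert 27 -> lo=[6, 11, 27, 28] hi=[38, 44, 49, 50] -> (len(lo)=4, len(hi)=4, max(lo)=28)
Step 9: insert 45 -> lo=[6, 11, 27, 28, 38] hi=[44, 45, 49, 50] -> (len(lo)=5, len(hi)=4, max(lo)=38)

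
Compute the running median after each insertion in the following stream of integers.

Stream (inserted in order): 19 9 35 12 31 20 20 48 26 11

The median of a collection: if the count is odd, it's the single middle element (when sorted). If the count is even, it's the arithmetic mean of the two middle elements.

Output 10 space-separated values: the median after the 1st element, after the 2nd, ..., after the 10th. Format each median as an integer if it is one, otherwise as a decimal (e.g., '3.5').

Answer: 19 14 19 15.5 19 19.5 20 20 20 20

Derivation:
Step 1: insert 19 -> lo=[19] (size 1, max 19) hi=[] (size 0) -> median=19
Step 2: insert 9 -> lo=[9] (size 1, max 9) hi=[19] (size 1, min 19) -> median=14
Step 3: insert 35 -> lo=[9, 19] (size 2, max 19) hi=[35] (size 1, min 35) -> median=19
Step 4: insert 12 -> lo=[9, 12] (size 2, max 12) hi=[19, 35] (size 2, min 19) -> median=15.5
Step 5: insert 31 -> lo=[9, 12, 19] (size 3, max 19) hi=[31, 35] (size 2, min 31) -> median=19
Step 6: insert 20 -> lo=[9, 12, 19] (size 3, max 19) hi=[20, 31, 35] (size 3, min 20) -> median=19.5
Step 7: insert 20 -> lo=[9, 12, 19, 20] (size 4, max 20) hi=[20, 31, 35] (size 3, min 20) -> median=20
Step 8: insert 48 -> lo=[9, 12, 19, 20] (size 4, max 20) hi=[20, 31, 35, 48] (size 4, min 20) -> median=20
Step 9: insert 26 -> lo=[9, 12, 19, 20, 20] (size 5, max 20) hi=[26, 31, 35, 48] (size 4, min 26) -> median=20
Step 10: insert 11 -> lo=[9, 11, 12, 19, 20] (size 5, max 20) hi=[20, 26, 31, 35, 48] (size 5, min 20) -> median=20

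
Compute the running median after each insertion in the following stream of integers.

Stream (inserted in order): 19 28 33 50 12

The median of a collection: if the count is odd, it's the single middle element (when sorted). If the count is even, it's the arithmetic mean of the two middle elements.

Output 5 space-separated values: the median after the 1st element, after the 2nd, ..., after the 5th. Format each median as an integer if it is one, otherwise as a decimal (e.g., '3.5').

Answer: 19 23.5 28 30.5 28

Derivation:
Step 1: insert 19 -> lo=[19] (size 1, max 19) hi=[] (size 0) -> median=19
Step 2: insert 28 -> lo=[19] (size 1, max 19) hi=[28] (size 1, min 28) -> median=23.5
Step 3: insert 33 -> lo=[19, 28] (size 2, max 28) hi=[33] (size 1, min 33) -> median=28
Step 4: insert 50 -> lo=[19, 28] (size 2, max 28) hi=[33, 50] (size 2, min 33) -> median=30.5
Step 5: insert 12 -> lo=[12, 19, 28] (size 3, max 28) hi=[33, 50] (size 2, min 33) -> median=28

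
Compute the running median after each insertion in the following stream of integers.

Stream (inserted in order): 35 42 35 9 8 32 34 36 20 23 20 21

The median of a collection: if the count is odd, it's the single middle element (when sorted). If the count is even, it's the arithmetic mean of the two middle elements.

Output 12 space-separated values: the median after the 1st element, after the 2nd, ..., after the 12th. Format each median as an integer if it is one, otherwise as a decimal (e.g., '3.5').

Answer: 35 38.5 35 35 35 33.5 34 34.5 34 33 32 27.5

Derivation:
Step 1: insert 35 -> lo=[35] (size 1, max 35) hi=[] (size 0) -> median=35
Step 2: insert 42 -> lo=[35] (size 1, max 35) hi=[42] (size 1, min 42) -> median=38.5
Step 3: insert 35 -> lo=[35, 35] (size 2, max 35) hi=[42] (size 1, min 42) -> median=35
Step 4: insert 9 -> lo=[9, 35] (size 2, max 35) hi=[35, 42] (size 2, min 35) -> median=35
Step 5: insert 8 -> lo=[8, 9, 35] (size 3, max 35) hi=[35, 42] (size 2, min 35) -> median=35
Step 6: insert 32 -> lo=[8, 9, 32] (size 3, max 32) hi=[35, 35, 42] (size 3, min 35) -> median=33.5
Step 7: insert 34 -> lo=[8, 9, 32, 34] (size 4, max 34) hi=[35, 35, 42] (size 3, min 35) -> median=34
Step 8: insert 36 -> lo=[8, 9, 32, 34] (size 4, max 34) hi=[35, 35, 36, 42] (size 4, min 35) -> median=34.5
Step 9: insert 20 -> lo=[8, 9, 20, 32, 34] (size 5, max 34) hi=[35, 35, 36, 42] (size 4, min 35) -> median=34
Step 10: insert 23 -> lo=[8, 9, 20, 23, 32] (size 5, max 32) hi=[34, 35, 35, 36, 42] (size 5, min 34) -> median=33
Step 11: insert 20 -> lo=[8, 9, 20, 20, 23, 32] (size 6, max 32) hi=[34, 35, 35, 36, 42] (size 5, min 34) -> median=32
Step 12: insert 21 -> lo=[8, 9, 20, 20, 21, 23] (size 6, max 23) hi=[32, 34, 35, 35, 36, 42] (size 6, min 32) -> median=27.5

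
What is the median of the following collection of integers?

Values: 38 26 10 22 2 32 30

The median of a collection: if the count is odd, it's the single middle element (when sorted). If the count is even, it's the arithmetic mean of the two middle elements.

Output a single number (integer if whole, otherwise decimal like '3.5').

Answer: 26

Derivation:
Step 1: insert 38 -> lo=[38] (size 1, max 38) hi=[] (size 0) -> median=38
Step 2: insert 26 -> lo=[26] (size 1, max 26) hi=[38] (size 1, min 38) -> median=32
Step 3: insert 10 -> lo=[10, 26] (size 2, max 26) hi=[38] (size 1, min 38) -> median=26
Step 4: insert 22 -> lo=[10, 22] (size 2, max 22) hi=[26, 38] (size 2, min 26) -> median=24
Step 5: insert 2 -> lo=[2, 10, 22] (size 3, max 22) hi=[26, 38] (size 2, min 26) -> median=22
Step 6: insert 32 -> lo=[2, 10, 22] (size 3, max 22) hi=[26, 32, 38] (size 3, min 26) -> median=24
Step 7: insert 30 -> lo=[2, 10, 22, 26] (size 4, max 26) hi=[30, 32, 38] (size 3, min 30) -> median=26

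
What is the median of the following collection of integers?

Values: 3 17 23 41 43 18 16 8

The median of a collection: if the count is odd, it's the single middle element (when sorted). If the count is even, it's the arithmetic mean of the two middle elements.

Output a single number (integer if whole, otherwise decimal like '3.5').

Step 1: insert 3 -> lo=[3] (size 1, max 3) hi=[] (size 0) -> median=3
Step 2: insert 17 -> lo=[3] (size 1, max 3) hi=[17] (size 1, min 17) -> median=10
Step 3: insert 23 -> lo=[3, 17] (size 2, max 17) hi=[23] (size 1, min 23) -> median=17
Step 4: insert 41 -> lo=[3, 17] (size 2, max 17) hi=[23, 41] (size 2, min 23) -> median=20
Step 5: insert 43 -> lo=[3, 17, 23] (size 3, max 23) hi=[41, 43] (size 2, min 41) -> median=23
Step 6: insert 18 -> lo=[3, 17, 18] (size 3, max 18) hi=[23, 41, 43] (size 3, min 23) -> median=20.5
Step 7: insert 16 -> lo=[3, 16, 17, 18] (size 4, max 18) hi=[23, 41, 43] (size 3, min 23) -> median=18
Step 8: insert 8 -> lo=[3, 8, 16, 17] (size 4, max 17) hi=[18, 23, 41, 43] (size 4, min 18) -> median=17.5

Answer: 17.5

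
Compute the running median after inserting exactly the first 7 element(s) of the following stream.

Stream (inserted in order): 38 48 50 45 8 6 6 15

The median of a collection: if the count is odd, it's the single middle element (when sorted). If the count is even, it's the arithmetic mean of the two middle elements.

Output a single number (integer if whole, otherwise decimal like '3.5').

Answer: 38

Derivation:
Step 1: insert 38 -> lo=[38] (size 1, max 38) hi=[] (size 0) -> median=38
Step 2: insert 48 -> lo=[38] (size 1, max 38) hi=[48] (size 1, min 48) -> median=43
Step 3: insert 50 -> lo=[38, 48] (size 2, max 48) hi=[50] (size 1, min 50) -> median=48
Step 4: insert 45 -> lo=[38, 45] (size 2, max 45) hi=[48, 50] (size 2, min 48) -> median=46.5
Step 5: insert 8 -> lo=[8, 38, 45] (size 3, max 45) hi=[48, 50] (size 2, min 48) -> median=45
Step 6: insert 6 -> lo=[6, 8, 38] (size 3, max 38) hi=[45, 48, 50] (size 3, min 45) -> median=41.5
Step 7: insert 6 -> lo=[6, 6, 8, 38] (size 4, max 38) hi=[45, 48, 50] (size 3, min 45) -> median=38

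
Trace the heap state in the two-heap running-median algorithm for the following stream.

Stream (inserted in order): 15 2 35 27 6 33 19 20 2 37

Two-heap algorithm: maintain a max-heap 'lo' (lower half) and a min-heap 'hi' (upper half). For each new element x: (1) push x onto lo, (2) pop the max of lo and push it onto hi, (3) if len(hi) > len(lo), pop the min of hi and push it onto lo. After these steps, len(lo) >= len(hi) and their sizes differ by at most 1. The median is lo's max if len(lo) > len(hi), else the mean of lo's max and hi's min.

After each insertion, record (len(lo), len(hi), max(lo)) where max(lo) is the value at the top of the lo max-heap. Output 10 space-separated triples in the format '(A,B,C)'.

Step 1: insert 15 -> lo=[15] hi=[] -> (len(lo)=1, len(hi)=0, max(lo)=15)
Step 2: insert 2 -> lo=[2] hi=[15] -> (len(lo)=1, len(hi)=1, max(lo)=2)
Step 3: insert 35 -> lo=[2, 15] hi=[35] -> (len(lo)=2, len(hi)=1, max(lo)=15)
Step 4: insert 27 -> lo=[2, 15] hi=[27, 35] -> (len(lo)=2, len(hi)=2, max(lo)=15)
Step 5: insert 6 -> lo=[2, 6, 15] hi=[27, 35] -> (len(lo)=3, len(hi)=2, max(lo)=15)
Step 6: insert 33 -> lo=[2, 6, 15] hi=[27, 33, 35] -> (len(lo)=3, len(hi)=3, max(lo)=15)
Step 7: insert 19 -> lo=[2, 6, 15, 19] hi=[27, 33, 35] -> (len(lo)=4, len(hi)=3, max(lo)=19)
Step 8: insert 20 -> lo=[2, 6, 15, 19] hi=[20, 27, 33, 35] -> (len(lo)=4, len(hi)=4, max(lo)=19)
Step 9: insert 2 -> lo=[2, 2, 6, 15, 19] hi=[20, 27, 33, 35] -> (len(lo)=5, len(hi)=4, max(lo)=19)
Step 10: insert 37 -> lo=[2, 2, 6, 15, 19] hi=[20, 27, 33, 35, 37] -> (len(lo)=5, len(hi)=5, max(lo)=19)

Answer: (1,0,15) (1,1,2) (2,1,15) (2,2,15) (3,2,15) (3,3,15) (4,3,19) (4,4,19) (5,4,19) (5,5,19)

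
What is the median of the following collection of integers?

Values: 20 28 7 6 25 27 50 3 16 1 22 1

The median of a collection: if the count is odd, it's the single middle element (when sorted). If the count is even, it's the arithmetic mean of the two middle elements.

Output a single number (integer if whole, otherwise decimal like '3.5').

Answer: 18

Derivation:
Step 1: insert 20 -> lo=[20] (size 1, max 20) hi=[] (size 0) -> median=20
Step 2: insert 28 -> lo=[20] (size 1, max 20) hi=[28] (size 1, min 28) -> median=24
Step 3: insert 7 -> lo=[7, 20] (size 2, max 20) hi=[28] (size 1, min 28) -> median=20
Step 4: insert 6 -> lo=[6, 7] (size 2, max 7) hi=[20, 28] (size 2, min 20) -> median=13.5
Step 5: insert 25 -> lo=[6, 7, 20] (size 3, max 20) hi=[25, 28] (size 2, min 25) -> median=20
Step 6: insert 27 -> lo=[6, 7, 20] (size 3, max 20) hi=[25, 27, 28] (size 3, min 25) -> median=22.5
Step 7: insert 50 -> lo=[6, 7, 20, 25] (size 4, max 25) hi=[27, 28, 50] (size 3, min 27) -> median=25
Step 8: insert 3 -> lo=[3, 6, 7, 20] (size 4, max 20) hi=[25, 27, 28, 50] (size 4, min 25) -> median=22.5
Step 9: insert 16 -> lo=[3, 6, 7, 16, 20] (size 5, max 20) hi=[25, 27, 28, 50] (size 4, min 25) -> median=20
Step 10: insert 1 -> lo=[1, 3, 6, 7, 16] (size 5, max 16) hi=[20, 25, 27, 28, 50] (size 5, min 20) -> median=18
Step 11: insert 22 -> lo=[1, 3, 6, 7, 16, 20] (size 6, max 20) hi=[22, 25, 27, 28, 50] (size 5, min 22) -> median=20
Step 12: insert 1 -> lo=[1, 1, 3, 6, 7, 16] (size 6, max 16) hi=[20, 22, 25, 27, 28, 50] (size 6, min 20) -> median=18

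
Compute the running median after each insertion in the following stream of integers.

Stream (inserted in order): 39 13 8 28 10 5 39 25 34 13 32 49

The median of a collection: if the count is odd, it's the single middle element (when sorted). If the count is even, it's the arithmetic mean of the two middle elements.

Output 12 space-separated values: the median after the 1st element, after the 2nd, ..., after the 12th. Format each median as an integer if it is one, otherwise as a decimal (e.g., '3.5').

Step 1: insert 39 -> lo=[39] (size 1, max 39) hi=[] (size 0) -> median=39
Step 2: insert 13 -> lo=[13] (size 1, max 13) hi=[39] (size 1, min 39) -> median=26
Step 3: insert 8 -> lo=[8, 13] (size 2, max 13) hi=[39] (size 1, min 39) -> median=13
Step 4: insert 28 -> lo=[8, 13] (size 2, max 13) hi=[28, 39] (size 2, min 28) -> median=20.5
Step 5: insert 10 -> lo=[8, 10, 13] (size 3, max 13) hi=[28, 39] (size 2, min 28) -> median=13
Step 6: insert 5 -> lo=[5, 8, 10] (size 3, max 10) hi=[13, 28, 39] (size 3, min 13) -> median=11.5
Step 7: insert 39 -> lo=[5, 8, 10, 13] (size 4, max 13) hi=[28, 39, 39] (size 3, min 28) -> median=13
Step 8: insert 25 -> lo=[5, 8, 10, 13] (size 4, max 13) hi=[25, 28, 39, 39] (size 4, min 25) -> median=19
Step 9: insert 34 -> lo=[5, 8, 10, 13, 25] (size 5, max 25) hi=[28, 34, 39, 39] (size 4, min 28) -> median=25
Step 10: insert 13 -> lo=[5, 8, 10, 13, 13] (size 5, max 13) hi=[25, 28, 34, 39, 39] (size 5, min 25) -> median=19
Step 11: insert 32 -> lo=[5, 8, 10, 13, 13, 25] (size 6, max 25) hi=[28, 32, 34, 39, 39] (size 5, min 28) -> median=25
Step 12: insert 49 -> lo=[5, 8, 10, 13, 13, 25] (size 6, max 25) hi=[28, 32, 34, 39, 39, 49] (size 6, min 28) -> median=26.5

Answer: 39 26 13 20.5 13 11.5 13 19 25 19 25 26.5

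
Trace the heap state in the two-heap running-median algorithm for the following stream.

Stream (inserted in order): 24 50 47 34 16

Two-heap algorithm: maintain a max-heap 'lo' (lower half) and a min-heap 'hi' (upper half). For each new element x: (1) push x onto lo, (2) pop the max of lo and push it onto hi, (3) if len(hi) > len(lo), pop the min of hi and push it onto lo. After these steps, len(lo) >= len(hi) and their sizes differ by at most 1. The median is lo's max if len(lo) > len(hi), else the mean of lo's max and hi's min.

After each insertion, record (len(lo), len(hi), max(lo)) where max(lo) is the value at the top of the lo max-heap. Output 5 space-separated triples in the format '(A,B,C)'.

Step 1: insert 24 -> lo=[24] hi=[] -> (len(lo)=1, len(hi)=0, max(lo)=24)
Step 2: insert 50 -> lo=[24] hi=[50] -> (len(lo)=1, len(hi)=1, max(lo)=24)
Step 3: insert 47 -> lo=[24, 47] hi=[50] -> (len(lo)=2, len(hi)=1, max(lo)=47)
Step 4: insert 34 -> lo=[24, 34] hi=[47, 50] -> (len(lo)=2, len(hi)=2, max(lo)=34)
Step 5: insert 16 -> lo=[16, 24, 34] hi=[47, 50] -> (len(lo)=3, len(hi)=2, max(lo)=34)

Answer: (1,0,24) (1,1,24) (2,1,47) (2,2,34) (3,2,34)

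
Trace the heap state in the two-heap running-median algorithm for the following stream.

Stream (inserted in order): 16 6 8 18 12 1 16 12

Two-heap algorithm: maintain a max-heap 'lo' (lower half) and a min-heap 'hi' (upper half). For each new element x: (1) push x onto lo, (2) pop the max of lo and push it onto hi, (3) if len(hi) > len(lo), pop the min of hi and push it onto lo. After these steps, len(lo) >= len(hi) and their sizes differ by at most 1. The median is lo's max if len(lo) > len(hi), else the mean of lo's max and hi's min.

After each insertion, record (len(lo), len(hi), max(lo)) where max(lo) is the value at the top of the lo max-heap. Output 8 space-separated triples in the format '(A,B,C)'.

Step 1: insert 16 -> lo=[16] hi=[] -> (len(lo)=1, len(hi)=0, max(lo)=16)
Step 2: insert 6 -> lo=[6] hi=[16] -> (len(lo)=1, len(hi)=1, max(lo)=6)
Step 3: insert 8 -> lo=[6, 8] hi=[16] -> (len(lo)=2, len(hi)=1, max(lo)=8)
Step 4: insert 18 -> lo=[6, 8] hi=[16, 18] -> (len(lo)=2, len(hi)=2, max(lo)=8)
Step 5: insert 12 -> lo=[6, 8, 12] hi=[16, 18] -> (len(lo)=3, len(hi)=2, max(lo)=12)
Step 6: insert 1 -> lo=[1, 6, 8] hi=[12, 16, 18] -> (len(lo)=3, len(hi)=3, max(lo)=8)
Step 7: insert 16 -> lo=[1, 6, 8, 12] hi=[16, 16, 18] -> (len(lo)=4, len(hi)=3, max(lo)=12)
Step 8: insert 12 -> lo=[1, 6, 8, 12] hi=[12, 16, 16, 18] -> (len(lo)=4, len(hi)=4, max(lo)=12)

Answer: (1,0,16) (1,1,6) (2,1,8) (2,2,8) (3,2,12) (3,3,8) (4,3,12) (4,4,12)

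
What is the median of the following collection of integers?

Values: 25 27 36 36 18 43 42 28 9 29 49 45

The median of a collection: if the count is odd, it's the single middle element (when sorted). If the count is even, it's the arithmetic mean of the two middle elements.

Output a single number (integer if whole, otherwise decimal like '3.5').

Answer: 32.5

Derivation:
Step 1: insert 25 -> lo=[25] (size 1, max 25) hi=[] (size 0) -> median=25
Step 2: insert 27 -> lo=[25] (size 1, max 25) hi=[27] (size 1, min 27) -> median=26
Step 3: insert 36 -> lo=[25, 27] (size 2, max 27) hi=[36] (size 1, min 36) -> median=27
Step 4: insert 36 -> lo=[25, 27] (size 2, max 27) hi=[36, 36] (size 2, min 36) -> median=31.5
Step 5: insert 18 -> lo=[18, 25, 27] (size 3, max 27) hi=[36, 36] (size 2, min 36) -> median=27
Step 6: insert 43 -> lo=[18, 25, 27] (size 3, max 27) hi=[36, 36, 43] (size 3, min 36) -> median=31.5
Step 7: insert 42 -> lo=[18, 25, 27, 36] (size 4, max 36) hi=[36, 42, 43] (size 3, min 36) -> median=36
Step 8: insert 28 -> lo=[18, 25, 27, 28] (size 4, max 28) hi=[36, 36, 42, 43] (size 4, min 36) -> median=32
Step 9: insert 9 -> lo=[9, 18, 25, 27, 28] (size 5, max 28) hi=[36, 36, 42, 43] (size 4, min 36) -> median=28
Step 10: insert 29 -> lo=[9, 18, 25, 27, 28] (size 5, max 28) hi=[29, 36, 36, 42, 43] (size 5, min 29) -> median=28.5
Step 11: insert 49 -> lo=[9, 18, 25, 27, 28, 29] (size 6, max 29) hi=[36, 36, 42, 43, 49] (size 5, min 36) -> median=29
Step 12: insert 45 -> lo=[9, 18, 25, 27, 28, 29] (size 6, max 29) hi=[36, 36, 42, 43, 45, 49] (size 6, min 36) -> median=32.5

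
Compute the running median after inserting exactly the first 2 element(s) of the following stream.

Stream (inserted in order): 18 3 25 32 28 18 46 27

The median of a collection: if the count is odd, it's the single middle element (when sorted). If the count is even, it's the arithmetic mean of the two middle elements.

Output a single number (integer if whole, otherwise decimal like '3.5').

Step 1: insert 18 -> lo=[18] (size 1, max 18) hi=[] (size 0) -> median=18
Step 2: insert 3 -> lo=[3] (size 1, max 3) hi=[18] (size 1, min 18) -> median=10.5

Answer: 10.5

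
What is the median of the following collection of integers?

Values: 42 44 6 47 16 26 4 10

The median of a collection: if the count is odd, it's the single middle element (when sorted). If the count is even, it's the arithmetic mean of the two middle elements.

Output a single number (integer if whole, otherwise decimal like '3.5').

Answer: 21

Derivation:
Step 1: insert 42 -> lo=[42] (size 1, max 42) hi=[] (size 0) -> median=42
Step 2: insert 44 -> lo=[42] (size 1, max 42) hi=[44] (size 1, min 44) -> median=43
Step 3: insert 6 -> lo=[6, 42] (size 2, max 42) hi=[44] (size 1, min 44) -> median=42
Step 4: insert 47 -> lo=[6, 42] (size 2, max 42) hi=[44, 47] (size 2, min 44) -> median=43
Step 5: insert 16 -> lo=[6, 16, 42] (size 3, max 42) hi=[44, 47] (size 2, min 44) -> median=42
Step 6: insert 26 -> lo=[6, 16, 26] (size 3, max 26) hi=[42, 44, 47] (size 3, min 42) -> median=34
Step 7: insert 4 -> lo=[4, 6, 16, 26] (size 4, max 26) hi=[42, 44, 47] (size 3, min 42) -> median=26
Step 8: insert 10 -> lo=[4, 6, 10, 16] (size 4, max 16) hi=[26, 42, 44, 47] (size 4, min 26) -> median=21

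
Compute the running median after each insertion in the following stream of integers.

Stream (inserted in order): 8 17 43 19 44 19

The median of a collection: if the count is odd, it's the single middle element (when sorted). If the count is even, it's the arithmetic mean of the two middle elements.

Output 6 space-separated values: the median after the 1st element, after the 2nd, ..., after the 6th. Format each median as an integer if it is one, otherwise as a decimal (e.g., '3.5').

Step 1: insert 8 -> lo=[8] (size 1, max 8) hi=[] (size 0) -> median=8
Step 2: insert 17 -> lo=[8] (size 1, max 8) hi=[17] (size 1, min 17) -> median=12.5
Step 3: insert 43 -> lo=[8, 17] (size 2, max 17) hi=[43] (size 1, min 43) -> median=17
Step 4: insert 19 -> lo=[8, 17] (size 2, max 17) hi=[19, 43] (size 2, min 19) -> median=18
Step 5: insert 44 -> lo=[8, 17, 19] (size 3, max 19) hi=[43, 44] (size 2, min 43) -> median=19
Step 6: insert 19 -> lo=[8, 17, 19] (size 3, max 19) hi=[19, 43, 44] (size 3, min 19) -> median=19

Answer: 8 12.5 17 18 19 19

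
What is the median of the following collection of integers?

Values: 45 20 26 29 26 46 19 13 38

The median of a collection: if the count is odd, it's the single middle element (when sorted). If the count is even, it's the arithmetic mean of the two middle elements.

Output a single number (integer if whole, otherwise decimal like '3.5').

Answer: 26

Derivation:
Step 1: insert 45 -> lo=[45] (size 1, max 45) hi=[] (size 0) -> median=45
Step 2: insert 20 -> lo=[20] (size 1, max 20) hi=[45] (size 1, min 45) -> median=32.5
Step 3: insert 26 -> lo=[20, 26] (size 2, max 26) hi=[45] (size 1, min 45) -> median=26
Step 4: insert 29 -> lo=[20, 26] (size 2, max 26) hi=[29, 45] (size 2, min 29) -> median=27.5
Step 5: insert 26 -> lo=[20, 26, 26] (size 3, max 26) hi=[29, 45] (size 2, min 29) -> median=26
Step 6: insert 46 -> lo=[20, 26, 26] (size 3, max 26) hi=[29, 45, 46] (size 3, min 29) -> median=27.5
Step 7: insert 19 -> lo=[19, 20, 26, 26] (size 4, max 26) hi=[29, 45, 46] (size 3, min 29) -> median=26
Step 8: insert 13 -> lo=[13, 19, 20, 26] (size 4, max 26) hi=[26, 29, 45, 46] (size 4, min 26) -> median=26
Step 9: insert 38 -> lo=[13, 19, 20, 26, 26] (size 5, max 26) hi=[29, 38, 45, 46] (size 4, min 29) -> median=26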